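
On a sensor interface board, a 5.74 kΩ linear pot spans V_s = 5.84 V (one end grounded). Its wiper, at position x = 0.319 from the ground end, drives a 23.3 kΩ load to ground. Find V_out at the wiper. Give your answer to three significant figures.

The pot divides into 3.909 kΩ above the wiper and 1.831 kΩ below.
R_L loads the lower segment: effective lower R = 1.698 kΩ.
Then V_out = V_s · 1.698/(3.909 + 1.698) = 1.768 V.
(Unloaded: V_out = x·V_s = 1.86 V.)

V_out ≈ 1.77 V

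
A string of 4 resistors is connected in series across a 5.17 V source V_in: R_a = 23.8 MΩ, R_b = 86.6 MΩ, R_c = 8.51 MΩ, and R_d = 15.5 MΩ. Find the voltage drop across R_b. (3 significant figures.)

V ≈ 3.33 V

Total series resistance ΣR = 23.8 + 86.6 + 8.51 + 15.5 = 134.4 MΩ.
By the voltage-divider rule, V = 5.17 × 86.60/134.4 = 3.331 V.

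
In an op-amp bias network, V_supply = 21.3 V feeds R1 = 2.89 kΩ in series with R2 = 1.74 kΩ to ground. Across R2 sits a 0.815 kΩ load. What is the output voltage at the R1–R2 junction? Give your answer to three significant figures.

First combine the lower leg with the load: R2 ‖ R_L = 0.5550 kΩ.
Now apply the divider: V_out = 21.3 × 0.1611 = 3.432 V.

V_out ≈ 3.43 V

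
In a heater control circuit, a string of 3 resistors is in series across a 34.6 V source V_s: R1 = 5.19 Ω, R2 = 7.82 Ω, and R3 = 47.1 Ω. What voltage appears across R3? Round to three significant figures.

V ≈ 27.1 V

Series total: ΣR = 5.19 + 7.82 + 47.1 = 60.11 Ω.
Voltage divider: V = V_s · (47.10 / 60.11) = 34.6 × 0.7836 = 27.11 V.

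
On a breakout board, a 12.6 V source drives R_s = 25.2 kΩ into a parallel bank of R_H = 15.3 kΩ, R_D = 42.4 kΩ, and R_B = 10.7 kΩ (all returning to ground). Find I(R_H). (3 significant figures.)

I ≈ 0.147 mA

Combine the parallel branches: R_p = (1/15.3 + 1/42.4 + 1/10.7)⁻¹ = 5.482 kΩ.
V_A = 12.6 × 5.482/30.68 = 2.251 V.
I(R_H) = V_A / R_H = 2.251/15.3 = 0.1471 mA.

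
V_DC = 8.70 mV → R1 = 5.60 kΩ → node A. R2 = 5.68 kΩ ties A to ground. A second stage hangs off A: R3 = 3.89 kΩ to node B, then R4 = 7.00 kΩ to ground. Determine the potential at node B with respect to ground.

V_B ≈ 2.24 mV

Looking into the second stage from A: R3 + R4 = 10.89 kΩ appears in parallel with R2.
R2 ‖ (R3+R4) = 3.733 kΩ.
So V_A = 8.70 × 0.4000 = 3.480 mV.
V_B = V_A × 0.6428 = 2.237 mV.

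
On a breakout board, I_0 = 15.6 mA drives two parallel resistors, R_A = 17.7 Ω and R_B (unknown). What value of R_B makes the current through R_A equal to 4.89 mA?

In a two-way split, I_A/I_0 = R_B/(R_A + R_B).
With f = 0.3135, R_B = R_A · f/(1−f) = 17.7 × 0.4566 = 8.082 Ω.

R_B ≈ 8.08 Ω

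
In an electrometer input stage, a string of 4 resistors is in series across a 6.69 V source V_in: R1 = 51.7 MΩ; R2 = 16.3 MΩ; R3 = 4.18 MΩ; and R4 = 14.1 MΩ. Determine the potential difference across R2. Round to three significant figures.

V ≈ 1.26 V

ΣR = 51.7 + 16.3 + 4.18 + 14.1 = 86.28 MΩ.
By the voltage-divider rule, V = 6.69 × 16.30/86.28 = 1.264 V.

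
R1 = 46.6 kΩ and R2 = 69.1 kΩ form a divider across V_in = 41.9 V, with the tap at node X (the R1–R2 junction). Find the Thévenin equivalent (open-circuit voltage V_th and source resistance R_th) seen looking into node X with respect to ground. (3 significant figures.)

V_th ≈ 25.0 V, R_th ≈ 27.8 kΩ

V_th is the unloaded tap voltage: V_in · R2/(R1+R2) = 41.9 × 0.5972 = 25.02 V.
With V_in suppressed (replaced by a short), R_th = R1 ‖ R2 = (46.60 × 69.1)/(46.60 + 69.1) = 27.83 kΩ.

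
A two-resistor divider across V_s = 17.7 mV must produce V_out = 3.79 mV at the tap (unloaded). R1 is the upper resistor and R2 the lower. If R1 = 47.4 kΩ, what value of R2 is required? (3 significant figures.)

V_out/V_s = R2/(R1+R2) = 0.2141.
Rearranging, R2 = R1·k/(1−k) = 47.4 × 0.2725 = 12.91 kΩ.

R2 ≈ 12.9 kΩ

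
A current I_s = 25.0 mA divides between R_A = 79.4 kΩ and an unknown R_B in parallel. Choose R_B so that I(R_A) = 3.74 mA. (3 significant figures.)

In a two-way split, I_A/I_s = R_B/(R_A + R_B).
3.74/25.0 = R_B/(R_A + R_B) → R_B = R_A · (0.1496)/(1 − 0.1496) = 79.4 × 0.1759 = 13.97 kΩ.

R_B ≈ 14.0 kΩ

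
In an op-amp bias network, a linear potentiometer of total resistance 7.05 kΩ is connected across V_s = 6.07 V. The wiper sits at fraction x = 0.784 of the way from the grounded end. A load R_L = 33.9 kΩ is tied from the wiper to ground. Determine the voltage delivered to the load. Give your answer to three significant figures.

Split the track: R_lower = x·R_p = 5.527 kΩ, R_upper = (1−x)·R_p = 1.523 kΩ.
(x·R_p) ‖ R_L = 4.752 kΩ.
Loaded-divider output: V_out = 6.07 × 0.7573 = 4.597 V.

V_out ≈ 4.60 V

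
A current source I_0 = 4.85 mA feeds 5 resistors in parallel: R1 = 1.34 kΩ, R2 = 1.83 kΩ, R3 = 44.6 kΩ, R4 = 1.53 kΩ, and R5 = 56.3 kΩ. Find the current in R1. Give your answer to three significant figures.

I ≈ 1.82 mA

ΣG = 1/1.34 + 1/1.83 + 1/44.6 + 1/1.53 + 1/56.3 = 1.986.
Current divider: I(R1) = I_0 · G_k/ΣG = 4.85 × (0.7463/1.986) = 4.85 × 0.3757 = 1.822 mA.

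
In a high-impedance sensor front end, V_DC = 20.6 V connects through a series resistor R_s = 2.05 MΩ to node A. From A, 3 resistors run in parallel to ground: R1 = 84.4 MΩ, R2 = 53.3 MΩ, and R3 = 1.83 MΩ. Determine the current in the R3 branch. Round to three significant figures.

Parallel bank: R_p = 1/(1/84.4 + 1/53.3 + 1/1.83) = 1.733 MΩ.
V_A = 20.6 × 1.733/3.783 = 9.437 V.
Branch current I = V_A/R3 = 9.437/1.83 = 5.157 µA.

I ≈ 5.16 µA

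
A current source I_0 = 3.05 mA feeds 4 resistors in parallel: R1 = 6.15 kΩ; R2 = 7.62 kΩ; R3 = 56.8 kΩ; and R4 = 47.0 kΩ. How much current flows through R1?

Total conductance ΣG = 1/6.15 + 1/7.62 + 1/56.8 + 1/47.0 = 0.3327 (units of 1/kΩ).
Current divider: I(R1) = I_0 · G_k/ΣG = 3.05 × (0.1626/0.3327) = 3.05 × 0.4887 = 1.491 mA.

I ≈ 1.49 mA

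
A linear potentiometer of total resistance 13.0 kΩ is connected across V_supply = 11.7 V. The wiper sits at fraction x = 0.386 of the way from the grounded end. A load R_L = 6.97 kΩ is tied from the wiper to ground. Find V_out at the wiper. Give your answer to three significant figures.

The pot divides into 7.982 kΩ above the wiper and 5.018 kΩ below.
(x·R_p) ‖ R_L = 2.918 kΩ.
Loaded-divider output: V_out = 11.7 × 0.2677 = 3.132 V.
(Unloaded: V_out = x·V_supply = 4.52 V.)

V_out ≈ 3.13 V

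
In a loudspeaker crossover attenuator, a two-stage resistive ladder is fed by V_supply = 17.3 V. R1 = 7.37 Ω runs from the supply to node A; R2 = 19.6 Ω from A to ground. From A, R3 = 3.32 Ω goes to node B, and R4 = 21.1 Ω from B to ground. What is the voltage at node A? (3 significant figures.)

V_A ≈ 10.3 V

Looking into the second stage from A: R3 + R4 = 24.42 Ω appears in parallel with R2.
R2 ‖ (R3+R4) = 10.87 Ω.
First divider: V_A = V_supply · 10.87/(7.37 + 10.87) = 10.31 V.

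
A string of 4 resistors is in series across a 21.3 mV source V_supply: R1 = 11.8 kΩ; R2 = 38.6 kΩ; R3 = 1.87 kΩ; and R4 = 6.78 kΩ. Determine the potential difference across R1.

V ≈ 4.26 mV

ΣR = 11.8 + 38.6 + 1.87 + 6.78 = 59.05 kΩ.
V = V_supply · R/ΣR = 21.3 × 0.1998 = 4.256 mV.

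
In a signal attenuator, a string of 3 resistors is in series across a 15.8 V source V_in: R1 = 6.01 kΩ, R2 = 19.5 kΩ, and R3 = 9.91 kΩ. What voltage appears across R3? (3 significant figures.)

Total series resistance ΣR = 6.01 + 19.5 + 9.91 = 35.42 kΩ.
V = V_in · R/ΣR = 15.8 × 0.2798 = 4.421 V.

V ≈ 4.42 V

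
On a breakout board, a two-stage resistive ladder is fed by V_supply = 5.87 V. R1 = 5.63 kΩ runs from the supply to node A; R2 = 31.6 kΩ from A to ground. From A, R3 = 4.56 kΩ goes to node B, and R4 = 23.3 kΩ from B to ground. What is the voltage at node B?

Looking into the second stage from A: R3 + R4 = 27.86 kΩ appears in parallel with R2.
Effective lower resistance at A: R2 ‖ 27.86 = 14.81 kΩ.
V_A = 5.87 × 14.81/(5.63 + 14.81) = 4.253 V.
Then the unloaded second divider: V_B = V_A × R4/(R3+R4) = 4.253 × 0.8363 = 3.557 V.

V_B ≈ 3.56 V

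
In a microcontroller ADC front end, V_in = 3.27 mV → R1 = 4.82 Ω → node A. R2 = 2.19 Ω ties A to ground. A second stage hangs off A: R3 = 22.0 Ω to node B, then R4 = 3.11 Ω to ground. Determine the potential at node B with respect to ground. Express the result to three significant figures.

V_B ≈ 0.119 mV

The second stage (R3 + R4 = 25.11 Ω) loads node A in parallel with R2.
Effective lower resistance at A: R2 ‖ 25.11 = 2.014 Ω.
So V_A = 3.27 × 0.2947 = 0.9638 mV.
V_B = V_A × 0.1239 = 0.1194 mV.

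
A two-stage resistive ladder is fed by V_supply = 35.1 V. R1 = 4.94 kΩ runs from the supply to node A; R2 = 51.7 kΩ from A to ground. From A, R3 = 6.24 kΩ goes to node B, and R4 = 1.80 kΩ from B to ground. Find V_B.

V_B ≈ 4.60 V

Looking into the second stage from A: R3 + R4 = 8.040 kΩ appears in parallel with R2.
Effective lower resistance at A: R2 ‖ 8.040 = 6.958 kΩ.
First divider: V_A = V_supply · 6.958/(4.94 + 6.958) = 20.53 V.
V_B = V_A × 0.2239 = 4.595 V.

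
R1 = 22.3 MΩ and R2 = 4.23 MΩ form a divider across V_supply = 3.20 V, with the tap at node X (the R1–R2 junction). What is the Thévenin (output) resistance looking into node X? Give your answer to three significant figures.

R_th ≈ 3.56 MΩ

Looking into X with the source shorted: R_th = R1·R2/(R1+R2) = 22.30 × 4.23/26.53 = 3.556 MΩ.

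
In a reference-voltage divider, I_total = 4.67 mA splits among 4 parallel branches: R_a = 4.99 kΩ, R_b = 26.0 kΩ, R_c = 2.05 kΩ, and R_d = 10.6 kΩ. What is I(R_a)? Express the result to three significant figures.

I ≈ 1.14 mA

Total conductance ΣG = 1/4.99 + 1/26.0 + 1/2.05 + 1/10.6 = 0.8210 (units of 1/kΩ).
R_a takes the fraction G_k/ΣG = 0.2004/0.8210 = 0.2441, so I = 4.67 × 0.2441 = 1.140 mA.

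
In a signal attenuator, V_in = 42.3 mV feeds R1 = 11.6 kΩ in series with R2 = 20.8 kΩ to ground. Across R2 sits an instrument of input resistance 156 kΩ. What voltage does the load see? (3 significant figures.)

The load sits in parallel with R2, giving an effective lower resistance R2' = R2·R_L/(R2+R_L) = 18.35 kΩ.
Now apply the divider: V_out = 42.3 × 0.6127 = 25.92 mV.
(Unloaded it would be 27.2 mV; the load pulls it down.)

V_out ≈ 25.9 mV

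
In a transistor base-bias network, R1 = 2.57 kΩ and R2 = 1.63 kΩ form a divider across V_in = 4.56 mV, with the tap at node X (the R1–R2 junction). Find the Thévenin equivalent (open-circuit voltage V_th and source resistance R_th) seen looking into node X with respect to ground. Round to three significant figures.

V_th is the unloaded tap voltage: V_in · R2/(R1+R2) = 4.56 × 0.3881 = 1.770 mV.
With V_in suppressed (replaced by a short), R_th = R1 ‖ R2 = (2.570 × 1.63)/(2.570 + 1.63) = 0.9974 kΩ.

V_th ≈ 1.77 mV, R_th ≈ 0.997 kΩ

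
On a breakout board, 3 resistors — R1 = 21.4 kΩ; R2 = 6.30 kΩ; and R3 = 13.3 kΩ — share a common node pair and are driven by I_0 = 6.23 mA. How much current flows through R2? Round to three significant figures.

I ≈ 3.52 mA

ΣG = 1/21.4 + 1/6.30 + 1/13.3 = 0.2806.
R2 takes the fraction G_k/ΣG = 0.1587/0.2806 = 0.5656, so I = 6.23 × 0.5656 = 3.524 mA.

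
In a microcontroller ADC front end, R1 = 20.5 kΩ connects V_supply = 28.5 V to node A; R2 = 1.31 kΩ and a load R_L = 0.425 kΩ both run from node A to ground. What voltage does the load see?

The load sits in parallel with R2, giving an effective lower resistance R2' = R2·R_L/(R2+R_L) = 0.3209 kΩ.
Then V_out = V_supply · R2'/(R1 + R2') = 28.5 × 0.3209/20.82 = 0.4392 V.
(Unloaded it would be 1.71 V; the load pulls it down.)

V_out ≈ 0.439 V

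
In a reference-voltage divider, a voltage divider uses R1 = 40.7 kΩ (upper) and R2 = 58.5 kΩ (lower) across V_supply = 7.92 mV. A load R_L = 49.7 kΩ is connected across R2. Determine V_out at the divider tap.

The load sits in parallel with R2, giving an effective lower resistance R2' = R2·R_L/(R2+R_L) = 26.87 kΩ.
Voltage divider with the loaded lower leg: V_out = 7.92 × 26.87/(40.7 + 26.87) = 7.92 × 0.3977 = 3.150 mV.

V_out ≈ 3.15 mV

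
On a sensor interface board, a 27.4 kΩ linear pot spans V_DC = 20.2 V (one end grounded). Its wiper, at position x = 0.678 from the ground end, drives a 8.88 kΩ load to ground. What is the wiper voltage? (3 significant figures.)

Lower segment x·R_p = 18.58 kΩ; upper segment (1−x)·R_p = 8.823 kΩ.
Lower segment in parallel with the load: 18.58 ‖ 8.88 = 6.008 kΩ.
V_out = 20.2 × 6.008/(8.823 + 6.008) = 8.183 V.

V_out ≈ 8.18 V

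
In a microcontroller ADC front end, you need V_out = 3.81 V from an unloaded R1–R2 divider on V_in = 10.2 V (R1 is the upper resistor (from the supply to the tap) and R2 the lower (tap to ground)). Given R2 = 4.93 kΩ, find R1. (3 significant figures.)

R1 ≈ 8.27 kΩ

Required fraction k = V_out/V_in = 0.3735.
Rearranging, R1 = R2·(1−k)/k = 4.93 × 1.677 = 8.268 kΩ.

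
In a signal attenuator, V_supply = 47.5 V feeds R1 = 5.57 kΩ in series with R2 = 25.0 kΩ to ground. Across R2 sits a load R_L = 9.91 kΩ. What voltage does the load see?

R2 ‖ R_L = (25.0 × 9.91)/(25.0 + 9.91) = 7.097 kΩ.
Voltage divider with the loaded lower leg: V_out = 47.5 × 7.097/(5.57 + 7.097) = 47.5 × 0.5603 = 26.61 V.
(Unloaded it would be 38.8 V; the load pulls it down.)

V_out ≈ 26.6 V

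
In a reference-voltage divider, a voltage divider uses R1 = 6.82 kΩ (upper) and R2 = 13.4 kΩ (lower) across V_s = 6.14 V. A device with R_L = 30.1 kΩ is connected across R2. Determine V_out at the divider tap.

The load sits in parallel with R2, giving an effective lower resistance R2' = R2·R_L/(R2+R_L) = 9.272 kΩ.
Voltage divider with the loaded lower leg: V_out = 6.14 × 9.272/(6.82 + 9.272) = 6.14 × 0.5762 = 3.538 V.
(Unloaded it would be 4.07 V; the load pulls it down.)

V_out ≈ 3.54 V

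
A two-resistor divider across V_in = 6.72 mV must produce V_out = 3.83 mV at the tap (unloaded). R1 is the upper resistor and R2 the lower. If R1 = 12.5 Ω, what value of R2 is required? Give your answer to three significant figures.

V_out/V_in = R2/(R1+R2) = 0.5699.
So R2 = R1 · V_out/(V_in − V_out) = 12.5 × 3.83/(6.72 − 3.83) = 12.5 × 1.325 = 16.57 Ω.

R2 ≈ 16.6 Ω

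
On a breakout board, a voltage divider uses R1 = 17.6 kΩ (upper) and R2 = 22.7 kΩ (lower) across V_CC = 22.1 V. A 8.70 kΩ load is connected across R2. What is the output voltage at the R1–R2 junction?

First combine the lower leg with the load: R2 ‖ R_L = 6.289 kΩ.
Then V_out = V_CC · R2'/(R1 + R2') = 22.1 × 6.289/23.89 = 5.818 V.

V_out ≈ 5.82 V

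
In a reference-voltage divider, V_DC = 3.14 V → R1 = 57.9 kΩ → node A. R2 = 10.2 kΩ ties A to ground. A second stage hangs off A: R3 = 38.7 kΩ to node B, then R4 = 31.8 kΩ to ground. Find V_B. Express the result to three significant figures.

Looking into the second stage from A: R3 + R4 = 70.50 kΩ appears in parallel with R2.
Effective lower resistance at A: R2 ‖ 70.50 = 8.911 kΩ.
V_A = 3.14 × 8.911/(57.9 + 8.911) = 0.4188 V.
Stage 2 is unloaded, so V_B = V_A · R4/(R3+R4) = 0.4188 × 31.8/70.50 = 0.1889 V.

V_B ≈ 0.189 V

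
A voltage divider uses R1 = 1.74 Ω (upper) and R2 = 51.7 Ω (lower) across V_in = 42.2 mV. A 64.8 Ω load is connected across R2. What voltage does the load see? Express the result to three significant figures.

First combine the lower leg with the load: R2 ‖ R_L = 28.76 Ω.
Voltage divider with the loaded lower leg: V_out = 42.2 × 28.76/(1.74 + 28.76) = 42.2 × 0.9429 = 39.79 mV.

V_out ≈ 39.8 mV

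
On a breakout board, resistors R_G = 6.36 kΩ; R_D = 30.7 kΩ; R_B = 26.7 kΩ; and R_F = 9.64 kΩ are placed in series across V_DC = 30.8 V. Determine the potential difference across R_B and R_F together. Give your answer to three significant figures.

Total series resistance ΣR = 6.36 + 30.7 + 26.7 + 9.64 = 73.40 kΩ.
R_{R_B..R_F} = 26.7 + 9.64 = 36.34 kΩ.
By the voltage-divider rule, V = 30.8 × 36.34/73.40 = 15.25 V.

V ≈ 15.2 V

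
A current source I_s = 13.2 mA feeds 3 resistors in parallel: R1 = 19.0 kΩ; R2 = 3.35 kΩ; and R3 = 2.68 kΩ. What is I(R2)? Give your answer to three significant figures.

I ≈ 5.44 mA

Conductances: ΣG = 1/19.0 + 1/3.35 + 1/2.68 = 0.7243 (1/kΩ).
Current divider: I(R2) = I_s · G_k/ΣG = 13.2 × (0.2985/0.7243) = 13.2 × 0.4121 = 5.440 mA.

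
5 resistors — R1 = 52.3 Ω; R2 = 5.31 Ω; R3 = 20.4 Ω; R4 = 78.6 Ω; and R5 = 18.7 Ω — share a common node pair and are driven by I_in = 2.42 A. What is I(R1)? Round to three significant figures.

Conductances: ΣG = 1/52.3 + 1/5.31 + 1/20.4 + 1/78.6 + 1/18.7 = 0.3227 (1/Ω).
R1 takes the fraction G_k/ΣG = 0.01912/0.3227 = 0.05926, so I = 2.42 × 0.05926 = 0.1434 A.

I ≈ 0.143 A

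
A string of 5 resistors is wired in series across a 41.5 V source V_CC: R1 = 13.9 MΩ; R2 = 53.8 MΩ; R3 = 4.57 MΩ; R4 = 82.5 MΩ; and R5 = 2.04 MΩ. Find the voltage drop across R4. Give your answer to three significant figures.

V ≈ 21.8 V

Total series resistance ΣR = 13.9 + 53.8 + 4.57 + 82.5 + 2.04 = 156.8 MΩ.
Voltage divider: V = V_CC · (82.50 / 156.8) = 41.5 × 0.5261 = 21.83 V.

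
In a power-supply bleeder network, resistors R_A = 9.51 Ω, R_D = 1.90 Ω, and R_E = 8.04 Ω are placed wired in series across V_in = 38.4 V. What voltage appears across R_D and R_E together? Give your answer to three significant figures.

V ≈ 19.6 V

Total series resistance ΣR = 9.51 + 1.90 + 8.04 = 19.45 Ω.
R_{R_D..R_E} = 1.90 + 8.04 = 9.940 Ω.
V = V_in · R/ΣR = 38.4 × 0.5111 = 19.62 V.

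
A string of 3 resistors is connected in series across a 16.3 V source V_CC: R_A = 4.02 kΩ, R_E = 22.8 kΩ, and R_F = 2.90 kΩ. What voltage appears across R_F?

V ≈ 1.59 V

Total series resistance ΣR = 4.02 + 22.8 + 2.90 = 29.72 kΩ.
By the voltage-divider rule, V = 16.3 × 2.900/29.72 = 1.591 V.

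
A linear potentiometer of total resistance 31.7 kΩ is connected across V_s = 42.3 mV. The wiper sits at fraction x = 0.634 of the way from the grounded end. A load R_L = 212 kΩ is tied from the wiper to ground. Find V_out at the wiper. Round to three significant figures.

V_out ≈ 25.9 mV

Lower segment x·R_p = 20.10 kΩ; upper segment (1−x)·R_p = 11.60 kΩ.
Lower segment in parallel with the load: 20.10 ‖ 212 = 18.36 kΩ.
V_out = 42.3 × 18.36/(11.60 + 18.36) = 25.92 mV.
(Unloaded: V_out = x·V_s = 26.8 mV.)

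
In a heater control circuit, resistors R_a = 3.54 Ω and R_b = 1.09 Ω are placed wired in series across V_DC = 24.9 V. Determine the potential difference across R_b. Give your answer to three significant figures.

Total series resistance ΣR = 3.54 + 1.09 = 4.630 Ω.
Voltage divider: V = V_DC · (1.090 / 4.630) = 24.9 × 0.2354 = 5.862 V.

V ≈ 5.86 V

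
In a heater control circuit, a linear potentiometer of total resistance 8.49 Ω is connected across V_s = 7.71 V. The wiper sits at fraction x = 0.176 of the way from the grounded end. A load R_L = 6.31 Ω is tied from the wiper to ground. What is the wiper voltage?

Lower segment x·R_p = 1.494 Ω; upper segment (1−x)·R_p = 6.996 Ω.
(x·R_p) ‖ R_L = 1.208 Ω.
V_out = 7.71 × 1.208/(6.996 + 1.208) = 1.135 V.

V_out ≈ 1.14 V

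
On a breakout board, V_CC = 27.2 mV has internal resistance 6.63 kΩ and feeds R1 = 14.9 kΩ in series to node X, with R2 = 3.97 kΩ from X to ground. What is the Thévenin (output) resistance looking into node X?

R_th ≈ 3.35 kΩ

R1' = 6.63 + 14.9 = 21.53 kΩ (source resistance + R1).
With V_CC suppressed (replaced by a short), R_th = R1' ‖ R2 = (21.53 × 3.97)/(21.53 + 3.97) = 3.352 kΩ.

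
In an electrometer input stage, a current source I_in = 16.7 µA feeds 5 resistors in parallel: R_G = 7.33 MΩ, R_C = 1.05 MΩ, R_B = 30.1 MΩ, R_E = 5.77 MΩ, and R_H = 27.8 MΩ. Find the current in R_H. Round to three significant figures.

I ≈ 0.451 µA

Total conductance ΣG = 1/7.33 + 1/1.05 + 1/30.1 + 1/5.77 + 1/27.8 = 1.331 (units of 1/MΩ).
R_H takes the fraction G_k/ΣG = 0.03597/1.331 = 0.02702, so I = 16.7 × 0.02702 = 0.4512 µA.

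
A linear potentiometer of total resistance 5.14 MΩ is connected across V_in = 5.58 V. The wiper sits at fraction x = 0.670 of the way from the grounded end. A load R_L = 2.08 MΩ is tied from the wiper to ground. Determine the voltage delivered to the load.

V_out ≈ 2.42 V

The pot divides into 1.696 MΩ above the wiper and 3.444 MΩ below.
R_L loads the lower segment: effective lower R = 1.297 MΩ.
Then V_out = V_in · 1.297/(1.696 + 1.297) = 2.418 V.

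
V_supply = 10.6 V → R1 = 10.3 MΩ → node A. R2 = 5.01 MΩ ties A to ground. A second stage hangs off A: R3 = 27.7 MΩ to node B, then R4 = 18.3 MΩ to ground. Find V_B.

Node A sees R2 in parallel with the series input of stage 2, R3 + R4 = 46.00 MΩ.
Effective lower resistance at A: R2 ‖ 46.00 = 4.518 MΩ.
First divider: V_A = V_supply · 4.518/(10.3 + 4.518) = 3.232 V.
V_B = V_A × 0.3978 = 1.286 V.

V_B ≈ 1.29 V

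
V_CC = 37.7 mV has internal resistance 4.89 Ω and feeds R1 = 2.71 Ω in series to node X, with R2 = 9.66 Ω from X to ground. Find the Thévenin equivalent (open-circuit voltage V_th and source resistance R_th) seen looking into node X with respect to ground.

V_th ≈ 21.1 mV, R_th ≈ 4.25 Ω

R1' = 4.89 + 2.71 = 7.600 Ω (source resistance + R1).
V_th is the unloaded tap voltage: V_CC · R2/(R1'+R2) = 37.7 × 0.5597 = 21.10 mV.
Zeroing V_CC shorts the top of R1' to ground, so R_th = R1' ‖ R2 = 4.254 Ω.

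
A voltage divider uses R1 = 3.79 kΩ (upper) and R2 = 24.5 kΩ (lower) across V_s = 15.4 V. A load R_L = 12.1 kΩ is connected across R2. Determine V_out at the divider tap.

V_out ≈ 10.5 V

First combine the lower leg with the load: R2 ‖ R_L = 8.100 kΩ.
Then V_out = V_s · R2'/(R1 + R2') = 15.4 × 8.100/11.89 = 10.49 V.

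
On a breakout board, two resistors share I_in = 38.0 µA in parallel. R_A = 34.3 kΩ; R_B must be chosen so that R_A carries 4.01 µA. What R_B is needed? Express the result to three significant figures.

The fraction through R_A equals R_B/(R_A+R_B).
With f = 0.1055, R_B = R_A · f/(1−f) = 34.3 × 0.1180 = 4.047 kΩ.

R_B ≈ 4.05 kΩ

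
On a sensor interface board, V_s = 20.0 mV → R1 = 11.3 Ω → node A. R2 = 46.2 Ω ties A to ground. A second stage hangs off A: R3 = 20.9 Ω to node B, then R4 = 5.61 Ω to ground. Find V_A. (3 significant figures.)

V_A ≈ 12.0 mV

Looking into the second stage from A: R3 + R4 = 26.51 Ω appears in parallel with R2.
Effective lower resistance at A: R2 ‖ 26.51 = 16.84 Ω.
First divider: V_A = V_s · 16.84/(11.3 + 16.84) = 11.97 mV.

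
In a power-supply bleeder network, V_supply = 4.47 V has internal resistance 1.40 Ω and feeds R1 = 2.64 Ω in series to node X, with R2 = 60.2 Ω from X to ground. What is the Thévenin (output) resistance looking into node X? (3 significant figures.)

R1' = 1.40 + 2.64 = 4.040 Ω (source resistance + R1).
Looking into X with the source shorted: R_th = R1'·R2/(R1'+R2) = 4.040 × 60.2/64.24 = 3.786 Ω.

R_th ≈ 3.79 Ω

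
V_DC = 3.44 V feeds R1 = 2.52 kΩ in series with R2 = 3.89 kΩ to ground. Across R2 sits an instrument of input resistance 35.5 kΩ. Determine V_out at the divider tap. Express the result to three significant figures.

First combine the lower leg with the load: R2 ‖ R_L = 3.506 kΩ.
Voltage divider with the loaded lower leg: V_out = 3.44 × 3.506/(2.52 + 3.506) = 3.44 × 0.5818 = 2.001 V.

V_out ≈ 2.00 V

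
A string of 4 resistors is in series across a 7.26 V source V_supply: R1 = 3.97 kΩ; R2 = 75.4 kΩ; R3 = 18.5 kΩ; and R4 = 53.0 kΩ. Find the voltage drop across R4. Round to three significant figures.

ΣR = 3.97 + 75.4 + 18.5 + 53.0 = 150.9 kΩ.
Voltage divider: V = V_supply · (53.00 / 150.9) = 7.26 × 0.3513 = 2.550 V.

V ≈ 2.55 V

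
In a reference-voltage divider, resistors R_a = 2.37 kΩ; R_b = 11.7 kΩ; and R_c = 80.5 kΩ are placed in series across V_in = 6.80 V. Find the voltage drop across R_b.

V ≈ 0.841 V

Total series resistance ΣR = 2.37 + 11.7 + 80.5 = 94.57 kΩ.
By the voltage-divider rule, V = 6.80 × 11.70/94.57 = 0.8413 V.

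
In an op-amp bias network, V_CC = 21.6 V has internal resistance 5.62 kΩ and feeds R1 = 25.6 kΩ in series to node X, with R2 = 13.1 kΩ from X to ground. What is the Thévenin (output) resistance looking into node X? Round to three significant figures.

R1' = 5.62 + 25.6 = 31.22 kΩ (source resistance + R1).
Looking into X with the source shorted: R_th = R1'·R2/(R1'+R2) = 31.22 × 13.1/44.32 = 9.228 kΩ.

R_th ≈ 9.23 kΩ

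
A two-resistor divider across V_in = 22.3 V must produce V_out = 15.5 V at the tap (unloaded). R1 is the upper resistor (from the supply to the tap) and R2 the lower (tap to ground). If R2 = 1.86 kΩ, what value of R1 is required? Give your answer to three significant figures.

Required fraction k = V_out/V_in = 0.6951.
Rearranging, R1 = R2·(1−k)/k = 1.86 × 0.4387 = 0.8160 kΩ.

R1 ≈ 0.816 kΩ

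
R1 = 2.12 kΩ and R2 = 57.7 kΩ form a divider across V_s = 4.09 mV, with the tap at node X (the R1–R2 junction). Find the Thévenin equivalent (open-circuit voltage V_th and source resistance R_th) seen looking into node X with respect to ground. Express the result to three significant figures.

Open-circuit (no load on X): V_th = V_s · R2/(R1 + R2) = 4.09 × 57.7/(2.120 + 57.7) = 3.945 mV.
Looking into X with the source shorted: R_th = R1·R2/(R1+R2) = 2.120 × 57.7/59.82 = 2.045 kΩ.

V_th ≈ 3.95 mV, R_th ≈ 2.04 kΩ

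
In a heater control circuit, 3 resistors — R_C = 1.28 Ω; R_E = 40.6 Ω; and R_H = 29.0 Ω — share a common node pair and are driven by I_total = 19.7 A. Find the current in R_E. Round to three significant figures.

I ≈ 0.577 A

Conductances: ΣG = 1/1.28 + 1/40.6 + 1/29.0 = 0.8404 (1/Ω).
R_E takes the fraction G_k/ΣG = 0.02463/0.8404 = 0.02931, so I = 19.7 × 0.02931 = 0.5774 A.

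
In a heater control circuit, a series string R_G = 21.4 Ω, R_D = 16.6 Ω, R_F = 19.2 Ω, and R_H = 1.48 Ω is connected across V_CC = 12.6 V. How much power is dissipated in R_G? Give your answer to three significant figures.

ΣR = 58.68 Ω → I = 12.6/58.68 = 0.2147 A.
P(R_G) = I²·R_G = (0.2147)² × 21.4 = 0.9867 W.

P ≈ 0.987 W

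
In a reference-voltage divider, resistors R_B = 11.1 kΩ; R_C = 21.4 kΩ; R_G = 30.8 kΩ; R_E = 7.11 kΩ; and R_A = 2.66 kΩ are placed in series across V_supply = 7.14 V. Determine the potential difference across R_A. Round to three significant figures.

V ≈ 0.260 V

ΣR = 11.1 + 21.4 + 30.8 + 7.11 + 2.66 = 73.07 kΩ.
V = V_supply · R/ΣR = 7.14 × 0.03640 = 0.2599 V.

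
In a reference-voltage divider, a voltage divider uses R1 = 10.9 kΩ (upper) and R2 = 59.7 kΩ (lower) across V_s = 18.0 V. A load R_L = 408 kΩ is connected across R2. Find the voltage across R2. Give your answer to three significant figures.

R2 ‖ R_L = (59.7 × 408)/(59.7 + 408) = 52.08 kΩ.
Now apply the divider: V_out = 18.0 × 0.8269 = 14.88 V.
(Unloaded it would be 15.2 V; the load pulls it down.)

V_out ≈ 14.9 V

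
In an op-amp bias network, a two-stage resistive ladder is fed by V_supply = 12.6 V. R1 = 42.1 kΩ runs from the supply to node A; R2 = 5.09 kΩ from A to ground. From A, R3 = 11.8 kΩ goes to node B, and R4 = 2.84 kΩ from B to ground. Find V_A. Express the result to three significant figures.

V_A ≈ 1.04 V

The second stage (R3 + R4 = 14.64 kΩ) loads node A in parallel with R2.
Effective lower resistance at A: R2 ‖ 14.64 = 3.777 kΩ.
V_A = 12.6 × 3.777/(42.1 + 3.777) = 1.037 V.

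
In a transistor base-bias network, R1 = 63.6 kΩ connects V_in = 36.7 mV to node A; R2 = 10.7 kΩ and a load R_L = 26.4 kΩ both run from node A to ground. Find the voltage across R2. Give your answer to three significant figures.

First combine the lower leg with the load: R2 ‖ R_L = 7.614 kΩ.
Voltage divider with the loaded lower leg: V_out = 36.7 × 7.614/(63.6 + 7.614) = 36.7 × 0.1069 = 3.924 mV.
(Unloaded it would be 5.29 mV; the load pulls it down.)

V_out ≈ 3.92 mV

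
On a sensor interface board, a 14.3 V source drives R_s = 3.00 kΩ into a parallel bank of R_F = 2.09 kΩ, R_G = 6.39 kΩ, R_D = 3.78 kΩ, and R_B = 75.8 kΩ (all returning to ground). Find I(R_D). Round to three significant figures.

I ≈ 1.01 mA

Parallel bank: R_p = 1/(1/2.09 + 1/6.39 + 1/3.78 + 1/75.8) = 1.096 kΩ.
Node voltage V_A = V_s · R_p/(R_s + R_p) = 14.3 × 0.2675 = 3.825 V.
Branch current I = V_A/R_D = 3.825/3.78 = 1.012 mA.
(Equivalently: I_total = 3.492 mA, then current-divider fraction G_k/ΣG = 0.2899.)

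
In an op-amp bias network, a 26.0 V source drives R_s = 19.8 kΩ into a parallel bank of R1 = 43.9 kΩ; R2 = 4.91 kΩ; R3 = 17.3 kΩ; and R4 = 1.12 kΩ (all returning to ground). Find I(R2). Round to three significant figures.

Equivalent of the parallel group: R_p = 0.8495 kΩ.
Node voltage V_A = V_s · R_p/(R_s + R_p) = 26.0 × 0.04114 = 1.070 V.
Branch current I = V_A/R2 = 1.070/4.91 = 0.2179 mA.

I ≈ 0.218 mA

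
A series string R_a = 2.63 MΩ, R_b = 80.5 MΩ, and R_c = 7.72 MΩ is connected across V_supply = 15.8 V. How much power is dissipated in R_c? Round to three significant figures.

P ≈ 0.233 µW

The common current is I = 15.8/90.85 = 0.1739 µA.
V(R_c) = I·R = 1.343 V; P = V·I = 1.343 × 0.1739 = 0.2335 µW.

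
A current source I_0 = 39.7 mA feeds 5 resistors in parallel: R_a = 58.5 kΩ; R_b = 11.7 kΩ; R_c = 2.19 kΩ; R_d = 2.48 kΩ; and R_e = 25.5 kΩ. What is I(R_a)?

I ≈ 0.678 mA

Total conductance ΣG = 1/58.5 + 1/11.7 + 1/2.19 + 1/2.48 + 1/25.5 = 1.002 (units of 1/kΩ).
Current divider: I(R_a) = I_0 · G_k/ΣG = 39.7 × (0.01709/1.002) = 39.7 × 0.01707 = 0.6775 mA.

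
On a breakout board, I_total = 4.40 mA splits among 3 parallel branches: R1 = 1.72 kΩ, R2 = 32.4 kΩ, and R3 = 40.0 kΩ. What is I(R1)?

I ≈ 4.01 mA

Total conductance ΣG = 1/1.72 + 1/32.4 + 1/40.0 = 0.6373 (units of 1/kΩ).
Current divider: I(R1) = I_total · G_k/ΣG = 4.40 × (0.5814/0.6373) = 4.40 × 0.9123 = 4.014 mA.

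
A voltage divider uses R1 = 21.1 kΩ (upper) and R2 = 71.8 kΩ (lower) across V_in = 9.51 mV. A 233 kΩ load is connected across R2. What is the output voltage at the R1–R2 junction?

V_out ≈ 6.87 mV

R2 ‖ R_L = (71.8 × 233)/(71.8 + 233) = 54.89 kΩ.
Voltage divider with the loaded lower leg: V_out = 9.51 × 54.89/(21.1 + 54.89) = 9.51 × 0.7223 = 6.869 mV.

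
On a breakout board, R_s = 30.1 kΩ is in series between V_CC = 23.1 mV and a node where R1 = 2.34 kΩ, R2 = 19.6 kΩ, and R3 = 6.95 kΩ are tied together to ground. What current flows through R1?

Combine the parallel branches: R_p = (1/2.34 + 1/19.6 + 1/6.95)⁻¹ = 1.607 kΩ.
V_A = 23.1 × 1.607/31.71 = 1.171 mV.
I(R1) = V_A / R1 = 1.171/2.34 = 0.5003 µA.

I ≈ 0.500 µA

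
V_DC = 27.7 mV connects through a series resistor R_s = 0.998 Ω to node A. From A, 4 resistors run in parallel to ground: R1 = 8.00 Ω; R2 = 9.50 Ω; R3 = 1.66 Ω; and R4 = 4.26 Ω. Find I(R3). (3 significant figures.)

I ≈ 8.08 mA

Equivalent of the parallel group: R_p = 0.9368 Ω.
V_A by voltage divider: V_A = 27.7 × 0.9368/(0.998 + 0.9368) = 13.41 mV.
Branch current I = V_A/R3 = 13.41/1.66 = 8.080 mA.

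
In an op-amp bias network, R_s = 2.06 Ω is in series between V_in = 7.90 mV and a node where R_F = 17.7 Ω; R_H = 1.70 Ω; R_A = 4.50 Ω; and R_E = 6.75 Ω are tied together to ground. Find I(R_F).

Parallel bank: R_p = 1/(1/17.7 + 1/1.70 + 1/4.50 + 1/6.75) = 0.9851 Ω.
V_A by voltage divider: V_A = 7.90 × 0.9851/(2.06 + 0.9851) = 2.556 mV.
I(R_F) = V_A / R_F = 2.556/17.7 = 0.1444 mA.

I ≈ 0.144 mA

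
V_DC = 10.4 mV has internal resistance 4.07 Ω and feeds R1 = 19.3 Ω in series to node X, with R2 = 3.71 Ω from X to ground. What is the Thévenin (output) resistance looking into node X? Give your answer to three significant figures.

R1' = 4.07 + 19.3 = 23.37 Ω (source resistance + R1).
With V_DC suppressed (replaced by a short), R_th = R1' ‖ R2 = (23.37 × 3.71)/(23.37 + 3.71) = 3.202 Ω.

R_th ≈ 3.20 Ω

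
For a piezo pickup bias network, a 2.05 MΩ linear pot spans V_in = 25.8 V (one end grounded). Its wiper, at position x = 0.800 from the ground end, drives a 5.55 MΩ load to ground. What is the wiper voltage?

V_out ≈ 19.5 V

Split the track: R_lower = x·R_p = 1.640 MΩ, R_upper = (1−x)·R_p = 0.4100 MΩ.
R_L loads the lower segment: effective lower R = 1.266 MΩ.
Loaded-divider output: V_out = 25.8 × 0.7554 = 19.49 V.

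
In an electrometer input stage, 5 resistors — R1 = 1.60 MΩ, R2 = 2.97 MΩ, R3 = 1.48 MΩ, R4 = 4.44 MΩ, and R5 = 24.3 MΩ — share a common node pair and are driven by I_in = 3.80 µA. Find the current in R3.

I ≈ 1.35 µA

Conductances: ΣG = 1/1.60 + 1/2.97 + 1/1.48 + 1/4.44 + 1/24.3 = 1.904 (1/MΩ).
Current divider: I(R3) = I_in · G_k/ΣG = 3.80 × (0.6757/1.904) = 3.80 × 0.3549 = 1.349 µA.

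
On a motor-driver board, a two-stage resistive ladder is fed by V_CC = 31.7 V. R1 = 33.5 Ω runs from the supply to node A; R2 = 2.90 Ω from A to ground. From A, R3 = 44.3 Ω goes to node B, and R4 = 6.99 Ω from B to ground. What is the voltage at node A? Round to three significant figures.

V_A ≈ 2.40 V

Node A sees R2 in parallel with the series input of stage 2, R3 + R4 = 51.29 Ω.
Effective lower resistance at A: R2 ‖ 51.29 = 2.745 Ω.
V_A = 31.7 × 2.745/(33.5 + 2.745) = 2.401 V.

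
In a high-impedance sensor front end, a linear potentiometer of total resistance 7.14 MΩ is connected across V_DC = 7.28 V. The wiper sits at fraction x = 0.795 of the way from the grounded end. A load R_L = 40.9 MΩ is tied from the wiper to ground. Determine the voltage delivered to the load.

V_out ≈ 5.63 V

Lower segment x·R_p = 5.676 MΩ; upper segment (1−x)·R_p = 1.464 MΩ.
R_L loads the lower segment: effective lower R = 4.985 MΩ.
Then V_out = V_DC · 4.985/(1.464 + 4.985) = 5.627 V.
(Unloaded: V_out = x·V_DC = 5.79 V.)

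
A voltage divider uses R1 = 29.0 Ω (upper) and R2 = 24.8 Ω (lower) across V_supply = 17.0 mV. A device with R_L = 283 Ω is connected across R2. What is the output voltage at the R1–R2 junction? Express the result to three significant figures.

V_out ≈ 7.48 mV

First combine the lower leg with the load: R2 ‖ R_L = 22.80 Ω.
Voltage divider with the loaded lower leg: V_out = 17.0 × 22.80/(29.0 + 22.80) = 17.0 × 0.4402 = 7.483 mV.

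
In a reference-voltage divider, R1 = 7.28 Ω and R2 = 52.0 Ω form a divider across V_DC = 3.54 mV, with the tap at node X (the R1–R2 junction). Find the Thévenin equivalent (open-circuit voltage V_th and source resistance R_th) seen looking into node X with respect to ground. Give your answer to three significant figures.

V_th ≈ 3.11 mV, R_th ≈ 6.39 Ω

V_th is the unloaded tap voltage: V_DC · R2/(R1+R2) = 3.54 × 0.8772 = 3.105 mV.
Zeroing V_DC shorts the top of R1 to ground, so R_th = R1 ‖ R2 = 6.386 Ω.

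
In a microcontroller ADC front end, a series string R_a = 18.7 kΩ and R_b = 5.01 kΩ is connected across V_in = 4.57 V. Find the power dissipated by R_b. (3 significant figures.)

P ≈ 0.186 mW

The common current is I = 4.57/23.71 = 0.1927 mA.
P = I²R = 0.03715 × 5.01 = 0.1861 mW.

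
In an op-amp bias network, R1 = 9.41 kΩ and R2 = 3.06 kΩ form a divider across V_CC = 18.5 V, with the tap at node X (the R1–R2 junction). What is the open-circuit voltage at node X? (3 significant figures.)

With X open, the divider is unloaded: V_th = 18.5 × 3.06/12.47 = 4.540 V.

V_th ≈ 4.54 V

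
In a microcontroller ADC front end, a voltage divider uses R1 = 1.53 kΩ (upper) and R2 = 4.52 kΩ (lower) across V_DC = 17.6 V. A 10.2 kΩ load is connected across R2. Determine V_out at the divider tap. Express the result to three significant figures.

The load sits in parallel with R2, giving an effective lower resistance R2' = R2·R_L/(R2+R_L) = 3.132 kΩ.
Voltage divider with the loaded lower leg: V_out = 17.6 × 3.132/(1.53 + 3.132) = 17.6 × 0.6718 = 11.82 V.

V_out ≈ 11.8 V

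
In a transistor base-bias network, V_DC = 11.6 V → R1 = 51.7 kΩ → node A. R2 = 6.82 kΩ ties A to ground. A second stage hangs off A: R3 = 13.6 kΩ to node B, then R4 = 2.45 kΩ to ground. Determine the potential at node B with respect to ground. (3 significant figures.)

Node A sees R2 in parallel with the series input of stage 2, R3 + R4 = 16.05 kΩ.
Effective lower resistance at A: R2 ‖ 16.05 = 4.786 kΩ.
V_A = 11.6 × 4.786/(51.7 + 4.786) = 0.9829 V.
V_B = V_A × 0.1526 = 0.1500 V.

V_B ≈ 0.150 V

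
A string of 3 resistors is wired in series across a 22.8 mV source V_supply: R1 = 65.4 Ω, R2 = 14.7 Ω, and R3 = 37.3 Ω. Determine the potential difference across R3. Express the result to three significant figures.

V ≈ 7.24 mV

ΣR = 65.4 + 14.7 + 37.3 = 117.4 Ω.
V = V_supply · R/ΣR = 22.8 × 0.3177 = 7.244 mV.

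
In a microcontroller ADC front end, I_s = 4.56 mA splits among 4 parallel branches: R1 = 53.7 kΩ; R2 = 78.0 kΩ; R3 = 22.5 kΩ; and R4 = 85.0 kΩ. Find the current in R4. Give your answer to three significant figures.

I ≈ 0.612 mA

ΣG = 1/53.7 + 1/78.0 + 1/22.5 + 1/85.0 = 0.08765.
Current divider: I(R4) = I_s · G_k/ΣG = 4.56 × (0.01176/0.08765) = 4.56 × 0.1342 = 0.6120 mA.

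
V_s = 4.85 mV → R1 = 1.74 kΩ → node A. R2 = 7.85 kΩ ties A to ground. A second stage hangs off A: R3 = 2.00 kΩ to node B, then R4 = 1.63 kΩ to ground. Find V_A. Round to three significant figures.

The second stage (R3 + R4 = 3.630 kΩ) loads node A in parallel with R2.
R2 ‖ (R3+R4) = 2.482 kΩ.
So V_A = 4.85 × 0.5879 = 2.851 mV.

V_A ≈ 2.85 mV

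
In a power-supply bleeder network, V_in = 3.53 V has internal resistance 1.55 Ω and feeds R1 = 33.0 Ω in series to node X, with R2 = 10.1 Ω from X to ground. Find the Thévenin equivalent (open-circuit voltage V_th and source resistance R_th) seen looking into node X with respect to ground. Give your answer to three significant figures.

R1' = 1.55 + 33.0 = 34.55 Ω (source resistance + R1).
With X open, the divider is unloaded: V_th = 3.53 × 10.1/44.65 = 0.7985 V.
Looking into X with the source shorted: R_th = R1'·R2/(R1'+R2) = 34.55 × 10.1/44.65 = 7.815 Ω.

V_th ≈ 0.798 V, R_th ≈ 7.82 Ω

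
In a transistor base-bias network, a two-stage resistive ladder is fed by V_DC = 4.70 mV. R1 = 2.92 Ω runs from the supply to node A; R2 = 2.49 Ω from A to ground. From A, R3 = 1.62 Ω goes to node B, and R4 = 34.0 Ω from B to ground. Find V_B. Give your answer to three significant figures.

V_B ≈ 1.99 mV

The second stage (R3 + R4 = 35.62 Ω) loads node A in parallel with R2.
Effective lower resistance at A: R2 ‖ 35.62 = 2.327 Ω.
So V_A = 4.70 × 0.4435 = 2.085 mV.
Stage 2 is unloaded, so V_B = V_A · R4/(R3+R4) = 2.085 × 34.0/35.62 = 1.990 mV.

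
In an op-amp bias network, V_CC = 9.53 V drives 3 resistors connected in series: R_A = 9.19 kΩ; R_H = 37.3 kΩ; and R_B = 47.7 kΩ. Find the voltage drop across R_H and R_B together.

Series total: ΣR = 9.19 + 37.3 + 47.7 = 94.19 kΩ.
R_{R_H..R_B} = 37.3 + 47.7 = 85.00 kΩ.
V = V_CC · R/ΣR = 9.53 × 0.9024 = 8.600 V.

V ≈ 8.60 V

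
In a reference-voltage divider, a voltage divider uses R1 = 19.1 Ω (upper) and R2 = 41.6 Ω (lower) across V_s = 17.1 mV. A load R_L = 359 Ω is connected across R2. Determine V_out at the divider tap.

V_out ≈ 11.3 mV

The load sits in parallel with R2, giving an effective lower resistance R2' = R2·R_L/(R2+R_L) = 37.28 Ω.
Then V_out = V_s · R2'/(R1 + R2') = 17.1 × 37.28/56.38 = 11.31 mV.
(Unloaded it would be 11.7 mV; the load pulls it down.)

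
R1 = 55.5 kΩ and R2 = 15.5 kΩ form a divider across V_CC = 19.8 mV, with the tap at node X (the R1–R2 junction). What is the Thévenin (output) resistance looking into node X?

Looking into X with the source shorted: R_th = R1·R2/(R1+R2) = 55.50 × 15.5/71.00 = 12.12 kΩ.

R_th ≈ 12.1 kΩ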